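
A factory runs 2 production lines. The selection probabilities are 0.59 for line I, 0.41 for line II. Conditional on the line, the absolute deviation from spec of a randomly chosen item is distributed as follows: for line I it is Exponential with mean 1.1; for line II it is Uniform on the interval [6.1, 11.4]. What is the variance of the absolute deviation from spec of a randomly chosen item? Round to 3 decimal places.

15.830

Per component, I: μ=1.1, E[X²]=2.42; II: μ=8.75, E[X²]=78.9033.
E[X] = 0.59·1.1 + 0.41·8.75 = 4.2365.
E[X²] = 0.59·2.42 + 0.41·78.9033 = 33.7782.
Var(X) = E[X²] − (E[X])² = 33.7782 − 17.9479 = 15.8302.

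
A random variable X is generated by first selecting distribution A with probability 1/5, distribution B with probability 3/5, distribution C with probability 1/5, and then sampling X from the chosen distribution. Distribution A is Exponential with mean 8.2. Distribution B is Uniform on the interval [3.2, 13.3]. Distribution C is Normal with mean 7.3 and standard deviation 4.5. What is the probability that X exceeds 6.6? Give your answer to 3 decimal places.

0.600

Conditional on each component, P(X > 6.6): A: 0.447142; B: 0.663366; C: 0.561808.
By total probability, P(X > 6.6) = 0.2·0.447142 + 0.6·0.663366 + 0.2·0.561808 = 0.59981.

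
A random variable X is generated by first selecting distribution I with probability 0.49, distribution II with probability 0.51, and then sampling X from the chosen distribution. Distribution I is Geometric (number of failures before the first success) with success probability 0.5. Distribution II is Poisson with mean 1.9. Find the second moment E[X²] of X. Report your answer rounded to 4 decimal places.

4.2801

For each component E[X²] = Var + (mean)², giving I: 3; II: 5.51.
Overall E[X²] = 0.49·3 + 0.51·5.51 = 4.2801.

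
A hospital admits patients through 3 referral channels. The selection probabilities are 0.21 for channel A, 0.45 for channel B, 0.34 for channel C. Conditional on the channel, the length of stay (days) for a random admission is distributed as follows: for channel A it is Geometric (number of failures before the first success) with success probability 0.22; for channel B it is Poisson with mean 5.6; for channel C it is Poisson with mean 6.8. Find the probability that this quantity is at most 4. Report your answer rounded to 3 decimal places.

Conditional on each channel, P(X ≤ 4): A: 0.711283; B: 0.34215; C: 0.192031.
By total probability, P(X ≤ 4) = 0.21·0.711283 + 0.45·0.34215 + 0.34·0.192031 = 0.368627.

0.369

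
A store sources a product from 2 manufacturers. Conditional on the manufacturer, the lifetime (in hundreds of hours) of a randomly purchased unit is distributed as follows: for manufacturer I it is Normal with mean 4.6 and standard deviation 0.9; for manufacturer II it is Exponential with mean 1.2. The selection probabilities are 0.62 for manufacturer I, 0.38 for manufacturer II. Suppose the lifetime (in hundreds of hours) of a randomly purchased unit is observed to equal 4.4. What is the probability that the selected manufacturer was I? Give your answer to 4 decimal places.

0.9707

Likelihoods f(4.4 | ·): I: 0.432458; II: 0.0213013.
Posterior ∝ prior × likelihood. Numerator for I: 0.62·0.432458 = 0.268124.
Normalizing constant: 0.62·0.432458 + 0.38·0.0213013 = 0.276219.
P(I | observation) = 0.268124 / 0.276219 = 0.970695.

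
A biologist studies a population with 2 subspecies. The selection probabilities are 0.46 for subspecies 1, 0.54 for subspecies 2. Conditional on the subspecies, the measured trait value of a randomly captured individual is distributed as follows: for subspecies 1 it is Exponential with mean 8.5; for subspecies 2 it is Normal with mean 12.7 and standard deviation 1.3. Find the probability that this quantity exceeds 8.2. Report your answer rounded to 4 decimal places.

0.7152

Conditional on each subspecies, P(X > 8.2): 1: 0.381095; 2: 0.999731.
By total probability, P(X > 8.2) = 0.46·0.381095 + 0.54·0.999731 = 0.715159.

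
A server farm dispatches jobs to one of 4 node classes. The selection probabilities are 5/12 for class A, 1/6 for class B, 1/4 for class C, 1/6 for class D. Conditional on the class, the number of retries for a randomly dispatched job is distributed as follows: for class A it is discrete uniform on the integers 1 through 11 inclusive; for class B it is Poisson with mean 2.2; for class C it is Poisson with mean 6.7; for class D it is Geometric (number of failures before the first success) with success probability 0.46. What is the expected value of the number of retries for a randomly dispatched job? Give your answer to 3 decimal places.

4.737

Component means — A: 6; B: 2.2; C: 6.7; D: 1.17391.
E[X] = 0.416667·6 + 0.166667·2.2 + 0.25·6.7 + 0.166667·1.17391 = 4.73732.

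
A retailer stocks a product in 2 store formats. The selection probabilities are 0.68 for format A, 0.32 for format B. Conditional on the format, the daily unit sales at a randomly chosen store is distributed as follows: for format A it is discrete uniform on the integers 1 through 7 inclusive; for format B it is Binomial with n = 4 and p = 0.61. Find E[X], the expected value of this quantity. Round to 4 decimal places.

Component means — A: 4; B: 2.44.
E[X] = 0.68·4 + 0.32·2.44 = 3.5008.

3.5008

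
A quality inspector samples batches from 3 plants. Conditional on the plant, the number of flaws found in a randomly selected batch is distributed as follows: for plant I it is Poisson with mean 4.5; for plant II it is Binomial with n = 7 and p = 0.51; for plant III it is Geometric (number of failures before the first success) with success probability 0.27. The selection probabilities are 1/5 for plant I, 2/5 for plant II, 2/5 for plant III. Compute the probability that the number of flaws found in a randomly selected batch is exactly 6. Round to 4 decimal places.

Conditional on each plant, P(X = 6): I: 0.12812; II: 0.0603553; III: 0.0408602.
By total probability, P(X = 6) = 0.2·0.12812 + 0.4·0.0603553 + 0.4·0.0408602 = 0.0661102.

0.0661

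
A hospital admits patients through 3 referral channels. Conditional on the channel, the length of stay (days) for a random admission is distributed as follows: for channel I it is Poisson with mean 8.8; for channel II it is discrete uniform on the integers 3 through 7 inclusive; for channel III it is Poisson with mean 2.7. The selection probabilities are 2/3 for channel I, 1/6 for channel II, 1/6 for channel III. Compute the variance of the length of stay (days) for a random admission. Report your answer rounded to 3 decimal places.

12.536

Per component, I: μ=8.8, E[X²]=86.24; II: μ=5, E[X²]=27; III: μ=2.7, E[X²]=9.99.
E[X] = 0.666667·8.8 + 0.166667·5 + 0.166667·2.7 = 7.15.
E[X²] = 0.666667·86.24 + 0.166667·27 + 0.166667·9.99 = 63.6583.
Var(X) = E[X²] − (E[X])² = 63.6583 − 51.1225 = 12.5358.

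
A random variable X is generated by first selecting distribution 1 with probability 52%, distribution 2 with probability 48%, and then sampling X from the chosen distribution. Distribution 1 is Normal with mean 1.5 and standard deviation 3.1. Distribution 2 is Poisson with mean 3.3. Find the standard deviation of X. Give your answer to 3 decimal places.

Per component, 1: μ=1.5, E[X²]=11.86; 2: μ=3.3, E[X²]=14.19.
E[X] = 0.52·1.5 + 0.48·3.3 = 2.364.
E[X²] = 0.52·11.86 + 0.48·14.19 = 12.9784.
Var(X) = E[X²] − (E[X])² = 12.9784 − 5.5885 = 7.3899.
SD(X) = √7.3899 = 2.71844.

2.718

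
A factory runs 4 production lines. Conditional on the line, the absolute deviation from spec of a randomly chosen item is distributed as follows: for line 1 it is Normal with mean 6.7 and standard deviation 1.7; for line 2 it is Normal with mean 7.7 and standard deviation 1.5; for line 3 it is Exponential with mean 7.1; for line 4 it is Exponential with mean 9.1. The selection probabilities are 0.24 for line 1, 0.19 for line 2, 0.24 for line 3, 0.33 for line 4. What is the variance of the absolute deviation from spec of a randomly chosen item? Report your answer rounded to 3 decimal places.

41.514

Per component, 1: μ=6.7, E[X²]=47.78; 2: μ=7.7, E[X²]=61.54; 3: μ=7.1, E[X²]=100.82; 4: μ=9.1, E[X²]=165.62.
E[X] = 0.24·6.7 + 0.19·7.7 + 0.24·7.1 + 0.33·9.1 = 7.778.
E[X²] = 0.24·47.78 + 0.19·61.54 + 0.24·100.82 + 0.33·165.62 = 102.011.
Var(X) = E[X²] − (E[X])² = 102.011 − 60.4973 = 41.5139.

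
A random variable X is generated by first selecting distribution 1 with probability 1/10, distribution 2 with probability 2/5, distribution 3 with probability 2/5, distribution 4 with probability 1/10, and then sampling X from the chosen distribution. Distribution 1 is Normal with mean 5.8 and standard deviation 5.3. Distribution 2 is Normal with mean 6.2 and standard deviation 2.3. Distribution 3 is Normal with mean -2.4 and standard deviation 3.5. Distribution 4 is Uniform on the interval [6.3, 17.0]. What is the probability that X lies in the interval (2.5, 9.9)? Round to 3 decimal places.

0.474

Conditional on each component, P(2.5 < X < 9.9): 1: 0.513652; 2: 0.892317; 3: 0.0805362; 4: 0.336449.
By total probability, P(2.5 < X < 9.9) = 0.1·0.513652 + 0.4·0.892317 + 0.4·0.0805362 + 0.1·0.336449 = 0.474151.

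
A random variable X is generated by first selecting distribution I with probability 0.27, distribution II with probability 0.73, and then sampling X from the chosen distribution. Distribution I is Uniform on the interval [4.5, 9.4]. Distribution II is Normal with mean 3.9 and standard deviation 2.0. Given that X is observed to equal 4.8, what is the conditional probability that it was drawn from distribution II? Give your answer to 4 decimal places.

Likelihoods f(4.8 | ·): I: 0.204082; II: 0.180263.
Posterior ∝ prior × likelihood. Numerator for II: 0.73·0.180263 = 0.131592.
Normalizing constant: 0.27·0.204082 + 0.73·0.180263 = 0.186694.
P(II | observation) = 0.131592 / 0.186694 = 0.704854.

0.7049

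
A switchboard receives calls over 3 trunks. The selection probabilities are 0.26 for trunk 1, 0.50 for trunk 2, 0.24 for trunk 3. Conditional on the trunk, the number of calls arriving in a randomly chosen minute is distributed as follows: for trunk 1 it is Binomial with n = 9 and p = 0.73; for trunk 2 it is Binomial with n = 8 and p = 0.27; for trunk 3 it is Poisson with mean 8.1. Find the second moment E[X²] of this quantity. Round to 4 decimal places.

32.4957

For each component E[X²] = Var + (mean)², giving 1: 44.9388; 2: 6.2424; 3: 73.71.
Overall E[X²] = 0.26·44.9388 + 0.5·6.2424 + 0.24·73.71 = 32.4957.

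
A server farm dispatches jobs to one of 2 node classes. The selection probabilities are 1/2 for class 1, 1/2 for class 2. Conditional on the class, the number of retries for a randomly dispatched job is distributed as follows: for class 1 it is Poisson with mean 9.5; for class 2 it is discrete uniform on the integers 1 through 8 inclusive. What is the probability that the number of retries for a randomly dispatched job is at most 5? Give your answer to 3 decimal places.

Conditional on each class, P(X ≤ 5): 1: 0.0885284; 2: 0.625.
By total probability, P(X ≤ 5) = 0.5·0.0885284 + 0.5·0.625 = 0.356764.

0.357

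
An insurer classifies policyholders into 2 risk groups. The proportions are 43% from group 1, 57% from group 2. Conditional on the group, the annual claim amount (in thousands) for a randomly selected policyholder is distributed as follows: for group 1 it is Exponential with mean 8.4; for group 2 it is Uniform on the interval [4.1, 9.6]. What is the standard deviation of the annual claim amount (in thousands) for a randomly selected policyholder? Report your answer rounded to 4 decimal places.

5.6892

Per component, 1: μ=8.4, E[X²]=141.12; 2: μ=6.85, E[X²]=49.4433.
E[X] = 0.43·8.4 + 0.57·6.85 = 7.5165.
E[X²] = 0.43·141.12 + 0.57·49.4433 = 88.8643.
Var(X) = E[X²] − (E[X])² = 88.8643 − 56.4978 = 32.3665.
SD(X) = √32.3665 = 5.68916.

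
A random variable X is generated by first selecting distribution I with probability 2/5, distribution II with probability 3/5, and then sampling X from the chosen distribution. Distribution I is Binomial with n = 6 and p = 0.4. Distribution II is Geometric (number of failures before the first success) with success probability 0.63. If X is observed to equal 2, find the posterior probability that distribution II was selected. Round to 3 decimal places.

0.294

Likelihoods P(X=2 | ·): I: 0.31104; II: 0.086247.
Posterior ∝ prior × likelihood. Numerator for II: 0.6·0.086247 = 0.0517482.
Normalizing constant: 0.4·0.31104 + 0.6·0.086247 = 0.176164.
P(II | observation) = 0.0517482 / 0.176164 = 0.29375.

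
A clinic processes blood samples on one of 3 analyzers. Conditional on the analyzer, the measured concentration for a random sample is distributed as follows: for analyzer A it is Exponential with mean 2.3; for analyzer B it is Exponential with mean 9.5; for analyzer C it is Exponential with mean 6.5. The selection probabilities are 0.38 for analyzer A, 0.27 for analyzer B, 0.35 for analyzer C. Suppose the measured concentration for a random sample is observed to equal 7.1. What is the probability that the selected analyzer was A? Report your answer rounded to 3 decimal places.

Likelihoods f(7.1 | ·): A: 0.0198438; B: 0.0498538; C: 0.0516064.
Posterior ∝ prior × likelihood. Numerator for A: 0.38·0.0198438 = 0.00754063.
Normalizing constant: 0.38·0.0198438 + 0.27·0.0498538 + 0.35·0.0516064 = 0.0390634.
P(A | observation) = 0.00754063 / 0.0390634 = 0.193036.

0.193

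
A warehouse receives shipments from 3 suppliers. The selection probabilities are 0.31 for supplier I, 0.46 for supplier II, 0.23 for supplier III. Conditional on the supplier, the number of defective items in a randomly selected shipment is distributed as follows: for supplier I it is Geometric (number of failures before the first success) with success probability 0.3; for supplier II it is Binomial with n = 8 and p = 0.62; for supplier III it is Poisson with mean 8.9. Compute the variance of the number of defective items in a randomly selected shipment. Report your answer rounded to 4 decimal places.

Per component, I: μ=2.33333, E[X²]=13.2222; II: μ=4.96, E[X²]=26.4864; III: μ=8.9, E[X²]=88.11.
E[X] = 0.31·2.33333 + 0.46·4.96 + 0.23·8.9 = 5.05193.
E[X²] = 0.31·13.2222 + 0.46·26.4864 + 0.23·88.11 = 36.5479.
Var(X) = E[X²] − (E[X])² = 36.5479 − 25.522 = 11.0259.

11.0259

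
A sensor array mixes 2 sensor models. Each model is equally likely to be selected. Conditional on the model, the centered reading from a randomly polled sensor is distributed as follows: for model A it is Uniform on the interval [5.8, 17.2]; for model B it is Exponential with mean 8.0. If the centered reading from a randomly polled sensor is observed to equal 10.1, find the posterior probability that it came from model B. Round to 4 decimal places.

Likelihoods f(10.1 | ·): A: 0.0877193; B: 0.0353682.
Posterior ∝ prior × likelihood. Numerator for B: 0.5·0.0353682 = 0.0176841.
Normalizing constant: 0.5·0.0877193 + 0.5·0.0353682 = 0.0615438.
P(B | observation) = 0.0176841 / 0.0615438 = 0.287342.

0.2873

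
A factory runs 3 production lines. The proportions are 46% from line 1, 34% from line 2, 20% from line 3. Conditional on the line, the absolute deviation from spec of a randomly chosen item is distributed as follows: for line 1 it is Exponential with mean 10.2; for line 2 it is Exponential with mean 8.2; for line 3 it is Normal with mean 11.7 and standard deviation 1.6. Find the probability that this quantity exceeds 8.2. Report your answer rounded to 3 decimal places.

Conditional on each line, P(X > 8.2): 1: 0.44757; 2: 0.367879; 3: 0.985647.
By total probability, P(X > 8.2) = 0.46·0.44757 + 0.34·0.367879 + 0.2·0.985647 = 0.528091.

0.528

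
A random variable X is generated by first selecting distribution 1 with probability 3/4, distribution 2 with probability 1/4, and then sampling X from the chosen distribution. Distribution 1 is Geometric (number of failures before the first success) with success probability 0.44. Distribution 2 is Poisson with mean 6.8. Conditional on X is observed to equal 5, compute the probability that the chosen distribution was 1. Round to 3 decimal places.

Likelihoods P(X=5 | ·): 1: 0.0242322; 2: 0.134946.
Posterior ∝ prior × likelihood. Numerator for 1: 0.75·0.0242322 = 0.0181741.
Normalizing constant: 0.75·0.0242322 + 0.25·0.134946 = 0.0519107.
P(1 | observation) = 0.0181741 / 0.0519107 = 0.350104.

0.350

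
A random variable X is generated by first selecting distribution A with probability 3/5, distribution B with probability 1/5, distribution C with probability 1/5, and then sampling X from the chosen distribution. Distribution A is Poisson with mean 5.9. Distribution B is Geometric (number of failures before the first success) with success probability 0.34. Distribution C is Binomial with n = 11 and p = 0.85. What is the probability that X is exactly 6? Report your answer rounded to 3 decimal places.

Conditional on each component, P(X = 6): A: 0.160488; B: 0.0281023; C: 0.0132316.
By total probability, P(X = 6) = 0.6·0.160488 + 0.2·0.0281023 + 0.2·0.0132316 = 0.104559.

0.105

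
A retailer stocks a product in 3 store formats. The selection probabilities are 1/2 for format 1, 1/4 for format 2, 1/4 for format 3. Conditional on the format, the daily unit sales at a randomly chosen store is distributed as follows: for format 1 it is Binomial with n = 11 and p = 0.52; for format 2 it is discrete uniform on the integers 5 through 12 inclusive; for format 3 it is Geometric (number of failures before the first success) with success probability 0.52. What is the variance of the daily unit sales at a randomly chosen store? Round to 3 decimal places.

Per component, 1: μ=5.72, E[X²]=35.464; 2: μ=8.5, E[X²]=77.5; 3: μ=0.923077, E[X²]=2.62722.
E[X] = 0.5·5.72 + 0.25·8.5 + 0.25·0.923077 = 5.21577.
E[X²] = 0.5·35.464 + 0.25·77.5 + 0.25·2.62722 = 37.7638.
Var(X) = E[X²] − (E[X])² = 37.7638 − 27.2042 = 10.5596.

10.560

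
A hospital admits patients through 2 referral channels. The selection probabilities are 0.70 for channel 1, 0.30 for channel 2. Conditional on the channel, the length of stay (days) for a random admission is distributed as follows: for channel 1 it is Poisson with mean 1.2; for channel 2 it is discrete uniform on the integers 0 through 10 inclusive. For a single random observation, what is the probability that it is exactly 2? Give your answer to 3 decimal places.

0.179

Conditional on each channel, P(X = 2): 1: 0.21686; 2: 0.0909091.
By total probability, P(X = 2) = 0.7·0.21686 + 0.3·0.0909091 = 0.179075.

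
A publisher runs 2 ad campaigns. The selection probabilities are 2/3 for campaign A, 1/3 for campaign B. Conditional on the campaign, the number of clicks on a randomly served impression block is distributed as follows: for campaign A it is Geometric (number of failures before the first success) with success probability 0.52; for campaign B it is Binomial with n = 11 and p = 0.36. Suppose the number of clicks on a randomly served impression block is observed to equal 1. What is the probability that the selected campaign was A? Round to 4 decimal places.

Likelihoods P(X=1 | ·): A: 0.2496; B: 0.0456557.
Posterior ∝ prior × likelihood. Numerator for A: 0.666667·0.2496 = 0.1664.
Normalizing constant: 0.666667·0.2496 + 0.333333·0.0456557 = 0.181619.
P(A | observation) = 0.1664 / 0.181619 = 0.916206.

0.9162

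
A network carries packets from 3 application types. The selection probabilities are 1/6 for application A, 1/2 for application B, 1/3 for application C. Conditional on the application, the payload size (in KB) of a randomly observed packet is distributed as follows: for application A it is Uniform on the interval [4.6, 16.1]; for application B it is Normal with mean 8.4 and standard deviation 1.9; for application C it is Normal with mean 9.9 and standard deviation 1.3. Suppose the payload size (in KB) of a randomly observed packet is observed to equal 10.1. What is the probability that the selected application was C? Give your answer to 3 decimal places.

Likelihoods f(10.1 | ·): A: 0.0869565; B: 0.140708; C: 0.303268.
Posterior ∝ prior × likelihood. Numerator for C: 0.333333·0.303268 = 0.101089.
Normalizing constant: 0.166667·0.0869565 + 0.5·0.140708 + 0.333333·0.303268 = 0.185936.
P(C | observation) = 0.101089 / 0.185936 = 0.543678.

0.544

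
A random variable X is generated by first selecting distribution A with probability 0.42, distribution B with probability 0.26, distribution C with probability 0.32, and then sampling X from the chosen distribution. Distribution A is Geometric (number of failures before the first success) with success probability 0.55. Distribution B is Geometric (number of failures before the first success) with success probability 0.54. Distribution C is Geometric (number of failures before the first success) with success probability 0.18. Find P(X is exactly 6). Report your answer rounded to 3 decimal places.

0.021

Conditional on each component, P(X = 6): A: 0.00456707; B: 0.00511612; C: 0.0547212.
By total probability, P(X = 6) = 0.42·0.00456707 + 0.26·0.00511612 + 0.32·0.0547212 = 0.0207591.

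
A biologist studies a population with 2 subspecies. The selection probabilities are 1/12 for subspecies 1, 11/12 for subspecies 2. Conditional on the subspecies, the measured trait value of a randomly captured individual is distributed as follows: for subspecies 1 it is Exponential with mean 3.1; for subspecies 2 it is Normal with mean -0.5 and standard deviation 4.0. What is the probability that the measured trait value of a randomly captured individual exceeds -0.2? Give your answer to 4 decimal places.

Conditional on each subspecies, P(X > -0.2): 1: 1; 2: 0.470107.
By total probability, P(X > -0.2) = 0.0833333·1 + 0.916667·0.470107 = 0.514265.

0.5143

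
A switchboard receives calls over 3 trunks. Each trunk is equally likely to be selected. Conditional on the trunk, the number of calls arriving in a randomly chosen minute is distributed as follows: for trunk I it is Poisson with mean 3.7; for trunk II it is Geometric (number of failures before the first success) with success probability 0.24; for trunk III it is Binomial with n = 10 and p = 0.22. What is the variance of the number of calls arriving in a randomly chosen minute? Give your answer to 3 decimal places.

6.589

Per component, I: μ=3.7, E[X²]=17.39; II: μ=3.16667, E[X²]=23.2222; III: μ=2.2, E[X²]=6.556.
E[X] = 0.333333·3.7 + 0.333333·3.16667 + 0.333333·2.2 = 3.02222.
E[X²] = 0.333333·17.39 + 0.333333·23.2222 + 0.333333·6.556 = 15.7227.
Var(X) = E[X²] − (E[X])² = 15.7227 − 9.13383 = 6.58891.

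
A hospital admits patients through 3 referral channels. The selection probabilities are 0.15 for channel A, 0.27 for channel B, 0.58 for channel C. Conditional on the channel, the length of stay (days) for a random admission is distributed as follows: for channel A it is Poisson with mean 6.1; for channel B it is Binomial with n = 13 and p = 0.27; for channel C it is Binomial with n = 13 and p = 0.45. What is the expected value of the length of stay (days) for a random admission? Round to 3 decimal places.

5.256

Component means — A: 6.1; B: 3.51; C: 5.85.
E[X] = 0.15·6.1 + 0.27·3.51 + 0.58·5.85 = 5.2557.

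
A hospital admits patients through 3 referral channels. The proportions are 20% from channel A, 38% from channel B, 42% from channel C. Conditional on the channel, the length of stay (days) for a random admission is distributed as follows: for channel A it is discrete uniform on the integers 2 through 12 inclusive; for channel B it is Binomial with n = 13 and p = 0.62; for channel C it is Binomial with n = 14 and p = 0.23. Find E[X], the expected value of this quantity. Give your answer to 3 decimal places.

Component means — A: 7; B: 8.06; C: 3.22.
E[X] = 0.2·7 + 0.38·8.06 + 0.42·3.22 = 5.8152.

5.815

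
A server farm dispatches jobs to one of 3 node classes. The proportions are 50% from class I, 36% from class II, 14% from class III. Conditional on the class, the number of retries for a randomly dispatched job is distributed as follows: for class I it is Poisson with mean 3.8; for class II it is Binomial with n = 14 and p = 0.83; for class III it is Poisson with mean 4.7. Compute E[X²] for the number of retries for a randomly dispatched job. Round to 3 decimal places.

62.191

For each component E[X²] = Var + (mean)², giving I: 18.24; II: 137; III: 26.79.
Overall E[X²] = 0.5·18.24 + 0.36·137 + 0.14·26.79 = 62.1905.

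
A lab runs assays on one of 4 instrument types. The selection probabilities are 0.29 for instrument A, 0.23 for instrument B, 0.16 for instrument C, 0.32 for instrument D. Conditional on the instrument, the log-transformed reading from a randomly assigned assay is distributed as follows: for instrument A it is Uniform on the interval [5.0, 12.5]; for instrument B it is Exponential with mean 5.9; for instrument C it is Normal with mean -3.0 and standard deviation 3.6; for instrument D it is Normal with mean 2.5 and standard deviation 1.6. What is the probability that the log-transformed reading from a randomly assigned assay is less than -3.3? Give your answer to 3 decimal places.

0.075

Conditional on each instrument, P(X < -3.3): A: 0; B: 0; C: 0.466793; D: 0.000144481.
By total probability, P(X < -3.3) = 0.29·0 + 0.23·0 + 0.16·0.466793 + 0.32·0.000144481 = 0.0747332.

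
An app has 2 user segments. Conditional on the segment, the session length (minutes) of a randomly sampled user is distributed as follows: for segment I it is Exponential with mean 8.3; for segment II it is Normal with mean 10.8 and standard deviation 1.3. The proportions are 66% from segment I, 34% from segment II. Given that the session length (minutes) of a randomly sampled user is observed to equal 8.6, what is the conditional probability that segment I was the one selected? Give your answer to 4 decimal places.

Likelihoods f(8.6 | ·): I: 0.0427494; II: 0.0732955.
Posterior ∝ prior × likelihood. Numerator for I: 0.66·0.0427494 = 0.0282146.
Normalizing constant: 0.66·0.0427494 + 0.34·0.0732955 = 0.0531351.
P(I | observation) = 0.0282146 / 0.0531351 = 0.530998.

0.5310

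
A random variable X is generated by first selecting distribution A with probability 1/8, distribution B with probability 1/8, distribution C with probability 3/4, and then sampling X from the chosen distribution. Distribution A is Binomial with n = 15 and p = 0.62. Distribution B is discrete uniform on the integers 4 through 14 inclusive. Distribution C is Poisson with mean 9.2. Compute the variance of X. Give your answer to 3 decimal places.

Per component, A: μ=9.3, E[X²]=90.024; B: μ=9, E[X²]=91; C: μ=9.2, E[X²]=93.84.
E[X] = 0.125·9.3 + 0.125·9 + 0.75·9.2 = 9.1875.
E[X²] = 0.125·90.024 + 0.125·91 + 0.75·93.84 = 93.008.
Var(X) = E[X²] − (E[X])² = 93.008 − 84.4102 = 8.59784.

8.598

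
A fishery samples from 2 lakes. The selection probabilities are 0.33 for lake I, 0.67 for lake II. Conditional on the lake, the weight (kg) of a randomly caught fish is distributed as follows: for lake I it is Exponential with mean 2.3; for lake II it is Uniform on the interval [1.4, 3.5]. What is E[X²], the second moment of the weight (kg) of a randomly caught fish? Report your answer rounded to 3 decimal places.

For each component E[X²] = Var + (mean)², giving I: 10.58; II: 6.37.
Overall E[X²] = 0.33·10.58 + 0.67·6.37 = 7.7593.

7.759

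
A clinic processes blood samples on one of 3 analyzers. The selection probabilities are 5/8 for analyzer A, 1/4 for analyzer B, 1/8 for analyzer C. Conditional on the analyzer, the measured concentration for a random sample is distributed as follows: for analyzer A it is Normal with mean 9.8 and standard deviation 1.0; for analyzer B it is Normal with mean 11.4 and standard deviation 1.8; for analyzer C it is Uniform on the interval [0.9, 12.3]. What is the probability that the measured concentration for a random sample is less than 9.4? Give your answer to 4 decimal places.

Conditional on each analyzer, P(X < 9.4): A: 0.344578; B: 0.13326; C: 0.745614.
By total probability, P(X < 9.4) = 0.625·0.344578 + 0.25·0.13326 + 0.125·0.745614 = 0.341878.

0.3419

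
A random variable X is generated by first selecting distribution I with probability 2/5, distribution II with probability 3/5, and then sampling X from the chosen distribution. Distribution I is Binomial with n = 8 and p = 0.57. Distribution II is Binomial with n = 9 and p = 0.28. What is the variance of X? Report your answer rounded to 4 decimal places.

2.8717

Per component, I: μ=4.56, E[X²]=22.7544; II: μ=2.52, E[X²]=8.1648.
E[X] = 0.4·4.56 + 0.6·2.52 = 3.336.
E[X²] = 0.4·22.7544 + 0.6·8.1648 = 14.0006.
Var(X) = E[X²] − (E[X])² = 14.0006 − 11.1289 = 2.87174.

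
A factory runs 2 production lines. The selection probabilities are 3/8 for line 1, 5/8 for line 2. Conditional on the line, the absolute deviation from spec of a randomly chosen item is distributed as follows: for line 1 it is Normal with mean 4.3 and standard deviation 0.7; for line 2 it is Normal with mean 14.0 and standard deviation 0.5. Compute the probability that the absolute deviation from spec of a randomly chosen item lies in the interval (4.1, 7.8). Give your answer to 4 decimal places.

0.2297

Conditional on each line, P(4.1 < X < 7.8): 1: 0.612451; 2: 0.
By total probability, P(4.1 < X < 7.8) = 0.375·0.612451 + 0.625·0 = 0.229669.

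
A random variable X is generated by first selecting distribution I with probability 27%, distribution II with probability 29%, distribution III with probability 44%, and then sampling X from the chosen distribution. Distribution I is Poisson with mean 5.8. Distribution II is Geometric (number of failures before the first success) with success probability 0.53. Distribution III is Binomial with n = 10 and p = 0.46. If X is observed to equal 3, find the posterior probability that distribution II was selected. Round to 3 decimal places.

0.143

Likelihoods P(X=3 | ·): I: 0.098452; II: 0.0550262; III: 0.156391.
Posterior ∝ prior × likelihood. Numerator for II: 0.29·0.0550262 = 0.0159576.
Normalizing constant: 0.27·0.098452 + 0.29·0.0550262 + 0.44·0.156391 = 0.111352.
P(II | observation) = 0.0159576 / 0.111352 = 0.143308.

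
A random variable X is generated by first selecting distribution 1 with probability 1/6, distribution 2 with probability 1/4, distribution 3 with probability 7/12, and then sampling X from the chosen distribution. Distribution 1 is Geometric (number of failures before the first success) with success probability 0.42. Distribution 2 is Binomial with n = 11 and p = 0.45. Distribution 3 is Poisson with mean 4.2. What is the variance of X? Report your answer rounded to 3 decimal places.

Per component, 1: μ=1.38095, E[X²]=5.19501; 2: μ=4.95, E[X²]=27.225; 3: μ=4.2, E[X²]=21.84.
E[X] = 0.166667·1.38095 + 0.25·4.95 + 0.583333·4.2 = 3.91766.
E[X²] = 0.166667·5.19501 + 0.25·27.225 + 0.583333·21.84 = 20.4121.
Var(X) = E[X²] − (E[X])² = 20.4121 − 15.348 = 5.06404.

5.064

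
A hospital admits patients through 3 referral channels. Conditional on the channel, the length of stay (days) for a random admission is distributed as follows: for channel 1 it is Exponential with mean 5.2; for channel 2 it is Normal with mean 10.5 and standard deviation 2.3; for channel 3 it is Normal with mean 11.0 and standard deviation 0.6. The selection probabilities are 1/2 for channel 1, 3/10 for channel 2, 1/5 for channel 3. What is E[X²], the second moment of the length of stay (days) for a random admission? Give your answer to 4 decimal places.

85.9740

For each component E[X²] = Var + (mean)², giving 1: 54.08; 2: 115.54; 3: 121.36.
Overall E[X²] = 0.5·54.08 + 0.3·115.54 + 0.2·121.36 = 85.974.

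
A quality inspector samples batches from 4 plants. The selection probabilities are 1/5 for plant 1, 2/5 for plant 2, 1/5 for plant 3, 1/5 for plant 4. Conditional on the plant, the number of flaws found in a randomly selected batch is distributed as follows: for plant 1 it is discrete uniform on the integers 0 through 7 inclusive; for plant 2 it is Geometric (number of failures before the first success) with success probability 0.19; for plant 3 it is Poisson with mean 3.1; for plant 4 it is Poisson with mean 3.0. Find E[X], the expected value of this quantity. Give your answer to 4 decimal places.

Component means — 1: 3.5; 2: 4.26316; 3: 3.1; 4: 3.
E[X] = 0.2·3.5 + 0.4·4.26316 + 0.2·3.1 + 0.2·3 = 3.62526.

3.6253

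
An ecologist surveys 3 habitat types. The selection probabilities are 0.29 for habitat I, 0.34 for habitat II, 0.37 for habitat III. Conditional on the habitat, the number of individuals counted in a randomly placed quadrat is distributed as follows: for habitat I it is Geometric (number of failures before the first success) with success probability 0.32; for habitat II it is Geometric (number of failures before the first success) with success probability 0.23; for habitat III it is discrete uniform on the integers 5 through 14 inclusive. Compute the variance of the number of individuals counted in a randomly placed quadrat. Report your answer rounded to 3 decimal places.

20.672

Per component, I: μ=2.125, E[X²]=11.1562; II: μ=3.34783, E[X²]=25.7637; III: μ=9.5, E[X²]=98.5.
E[X] = 0.29·2.125 + 0.34·3.34783 + 0.37·9.5 = 5.26951.
E[X²] = 0.29·11.1562 + 0.34·25.7637 + 0.37·98.5 = 48.44.
Var(X) = E[X²] − (E[X])² = 48.44 − 27.7677 = 20.6722.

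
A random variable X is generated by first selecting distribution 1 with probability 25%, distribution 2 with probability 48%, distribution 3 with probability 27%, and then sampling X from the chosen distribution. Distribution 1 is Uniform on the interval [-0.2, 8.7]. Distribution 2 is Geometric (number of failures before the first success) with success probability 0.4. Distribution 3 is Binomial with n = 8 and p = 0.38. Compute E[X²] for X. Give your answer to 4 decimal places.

For each component E[X²] = Var + (mean)², giving 1: 24.6633; 2: 6; 3: 11.1264.
Overall E[X²] = 0.25·24.6633 + 0.48·6 + 0.27·11.1264 = 12.05.

12.0500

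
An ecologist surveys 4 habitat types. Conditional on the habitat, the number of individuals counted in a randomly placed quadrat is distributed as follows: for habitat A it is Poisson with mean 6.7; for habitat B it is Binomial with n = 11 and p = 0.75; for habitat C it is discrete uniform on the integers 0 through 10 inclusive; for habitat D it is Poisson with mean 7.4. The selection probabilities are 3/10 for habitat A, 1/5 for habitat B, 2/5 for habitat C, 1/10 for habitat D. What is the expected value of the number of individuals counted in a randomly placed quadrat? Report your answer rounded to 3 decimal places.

6.400

Component means — A: 6.7; B: 8.25; C: 5; D: 7.4.
E[X] = 0.3·6.7 + 0.2·8.25 + 0.4·5 + 0.1·7.4 = 6.4.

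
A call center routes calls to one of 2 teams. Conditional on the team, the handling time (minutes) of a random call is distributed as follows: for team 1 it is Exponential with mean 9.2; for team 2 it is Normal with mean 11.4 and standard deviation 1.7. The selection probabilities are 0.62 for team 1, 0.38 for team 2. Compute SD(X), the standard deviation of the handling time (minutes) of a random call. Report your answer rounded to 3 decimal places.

7.397

Per component, 1: μ=9.2, E[X²]=169.28; 2: μ=11.4, E[X²]=132.85.
E[X] = 0.62·9.2 + 0.38·11.4 = 10.036.
E[X²] = 0.62·169.28 + 0.38·132.85 = 155.437.
Var(X) = E[X²] − (E[X])² = 155.437 − 100.721 = 54.7153.
SD(X) = √54.7153 = 7.39698.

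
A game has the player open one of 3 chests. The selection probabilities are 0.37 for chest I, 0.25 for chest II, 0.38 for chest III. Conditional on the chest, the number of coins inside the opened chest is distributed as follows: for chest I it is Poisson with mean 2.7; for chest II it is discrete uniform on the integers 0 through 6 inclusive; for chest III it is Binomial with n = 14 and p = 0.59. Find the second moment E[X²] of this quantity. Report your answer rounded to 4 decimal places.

For each component E[X²] = Var + (mean)², giving I: 9.99; II: 13; III: 71.6142.
Overall E[X²] = 0.37·9.99 + 0.25·13 + 0.38·71.6142 = 34.1597.

34.1597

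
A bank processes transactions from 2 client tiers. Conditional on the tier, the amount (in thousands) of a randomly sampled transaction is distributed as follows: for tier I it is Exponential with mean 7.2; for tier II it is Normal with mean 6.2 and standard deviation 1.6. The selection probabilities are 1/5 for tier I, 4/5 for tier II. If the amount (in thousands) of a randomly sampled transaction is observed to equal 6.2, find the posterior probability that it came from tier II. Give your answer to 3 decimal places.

0.944

Likelihoods f(6.2 | ·): I: 0.0587072; II: 0.249339.
Posterior ∝ prior × likelihood. Numerator for II: 0.8·0.249339 = 0.199471.
Normalizing constant: 0.2·0.0587072 + 0.8·0.249339 = 0.211213.
P(II | observation) = 0.199471 / 0.211213 = 0.944409.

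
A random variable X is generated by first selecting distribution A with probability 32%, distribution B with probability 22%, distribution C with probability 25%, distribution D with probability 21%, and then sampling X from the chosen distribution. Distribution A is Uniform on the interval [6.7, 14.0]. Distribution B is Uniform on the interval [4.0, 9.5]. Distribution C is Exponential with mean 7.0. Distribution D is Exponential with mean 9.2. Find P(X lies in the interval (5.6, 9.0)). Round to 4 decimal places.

0.3153

Conditional on each component, P(5.6 < X < 9.0): A: 0.315068; B: 0.618182; C: 0.172876; D: 0.168096.
By total probability, P(5.6 < X < 9.0) = 0.32·0.315068 + 0.22·0.618182 + 0.25·0.172876 + 0.21·0.168096 = 0.315341.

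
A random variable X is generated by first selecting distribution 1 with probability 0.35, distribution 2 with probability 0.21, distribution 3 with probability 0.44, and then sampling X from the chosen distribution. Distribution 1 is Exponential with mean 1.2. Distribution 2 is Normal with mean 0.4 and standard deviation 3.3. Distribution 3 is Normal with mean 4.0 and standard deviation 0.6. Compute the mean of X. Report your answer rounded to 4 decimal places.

Component means — 1: 1.2; 2: 0.4; 3: 4.
E[X] = 0.35·1.2 + 0.21·0.4 + 0.44·4 = 2.264.

2.2640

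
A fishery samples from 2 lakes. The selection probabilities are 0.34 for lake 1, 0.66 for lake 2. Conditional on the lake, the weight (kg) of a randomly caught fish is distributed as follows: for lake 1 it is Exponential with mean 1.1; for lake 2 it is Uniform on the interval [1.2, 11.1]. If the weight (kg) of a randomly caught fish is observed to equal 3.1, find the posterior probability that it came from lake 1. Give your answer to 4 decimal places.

Likelihoods f(3.1 | ·): 1: 0.0542858; 2: 0.10101.
Posterior ∝ prior × likelihood. Numerator for 1: 0.34·0.0542858 = 0.0184572.
Normalizing constant: 0.34·0.0542858 + 0.66·0.10101 = 0.0851238.
P(1 | observation) = 0.0184572 / 0.0851238 = 0.216827.

0.2168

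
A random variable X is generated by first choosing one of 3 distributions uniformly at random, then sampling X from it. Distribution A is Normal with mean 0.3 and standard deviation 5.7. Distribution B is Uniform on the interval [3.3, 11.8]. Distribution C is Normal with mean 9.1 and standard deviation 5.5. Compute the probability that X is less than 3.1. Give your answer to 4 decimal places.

Conditional on each component, P(X < 3.1): A: 0.688367; B: 0; C: 0.137656.
By total probability, P(X < 3.1) = 0.333333·0.688367 + 0.333333·0 + 0.333333·0.137656 = 0.275341.

0.2753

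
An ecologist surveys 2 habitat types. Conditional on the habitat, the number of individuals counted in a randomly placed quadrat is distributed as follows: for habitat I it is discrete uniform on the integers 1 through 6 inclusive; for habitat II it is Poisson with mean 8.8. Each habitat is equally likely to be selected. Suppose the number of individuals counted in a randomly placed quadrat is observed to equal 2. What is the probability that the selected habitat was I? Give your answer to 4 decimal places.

Likelihoods P(X=2 | ·): I: 0.166667; II: 0.00583638.
Posterior ∝ prior × likelihood. Numerator for I: 0.5·0.166667 = 0.0833333.
Normalizing constant: 0.5·0.166667 + 0.5·0.00583638 = 0.0862515.
P(I | observation) = 0.0833333 / 0.0862515 = 0.966166.

0.9662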